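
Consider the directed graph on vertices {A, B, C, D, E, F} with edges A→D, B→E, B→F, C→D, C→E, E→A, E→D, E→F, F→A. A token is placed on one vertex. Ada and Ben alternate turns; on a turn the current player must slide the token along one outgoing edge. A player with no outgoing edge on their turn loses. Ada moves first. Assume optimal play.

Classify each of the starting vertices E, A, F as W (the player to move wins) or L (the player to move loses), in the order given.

E: W, A: W, F: L

Classify positions by backward induction: terminal positions (no move available) are L. From any other position, the mover wins iff some move reaches an L.
Every edge goes from a vertex to one that appears earlier in the order D, A, F, E, B, C, so processing vertices in that order labels each vertex after all of its successors.
D: no outgoing edge → L
A: →D(L), so W
F: →A(W) only, which is W, so L
E: →F(L), so W
B: →F(L), so W
C: →D(L), so W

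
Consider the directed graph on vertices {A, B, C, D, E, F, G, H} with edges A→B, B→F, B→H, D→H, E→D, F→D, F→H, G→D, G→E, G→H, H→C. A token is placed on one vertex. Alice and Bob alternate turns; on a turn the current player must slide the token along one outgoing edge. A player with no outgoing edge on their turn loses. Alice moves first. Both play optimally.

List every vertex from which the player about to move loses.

Compute win/loss labels from the base case upward. A position with no move is L. Any other position is W if it can reach an L in one move, else L.
Every edge goes from a vertex to one that appears earlier in the order C, H, D, E, F, G, B, A, so processing vertices in that order labels each vertex after all of its successors.
C: no outgoing edge → L
H: →C(L), so W
D: →H(W) only, which is W, so L
E: →D(L), so W
F: →D(L), so W
G: →D(L), so W
B: →F(W), H(W) — all W, so L
A: →B(L), so W
The losing starting vertices are exactly the entries labelled L in this table (3 of them).

B, C, D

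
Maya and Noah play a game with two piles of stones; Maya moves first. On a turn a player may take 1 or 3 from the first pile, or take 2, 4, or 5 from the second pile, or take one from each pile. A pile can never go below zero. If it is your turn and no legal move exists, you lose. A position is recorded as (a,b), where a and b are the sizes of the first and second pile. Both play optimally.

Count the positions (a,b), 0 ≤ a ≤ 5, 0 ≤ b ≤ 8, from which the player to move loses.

Classify positions by backward induction: terminal positions (no move available) are L. From any other position, the mover wins iff some move reaches an L.
Every move lowers a or b (never raises either), so fill the grid row by row in increasing a, and left to right within a row: each cell's successors are then already labelled.
      b=0  b=1  b=2  b=3  b=4  b=5  b=6  b=7  b=8
a=0:    L    L    W    W    W    W    W    L    L
a=1:    W    W    W    L    L    W    W    W    W
a=2:    L    L    W    W    W    W    W    L    L
a=3:    W    W    W    L    L    W    W    W    W
a=4:    L    L    W    W    W    W    W    L    L
a=5:    W    W    W    L    L    W    W    W    W
Cells with no legal move (terminal, hence L): (0,0), (0,1).
The remaining L cells, each justified by listing all of its moves:
(0,7): L (options (0,5)(W), (0,3)(W), (0,2)(W) are all W)
(0,8): L (options (0,6)(W), (0,4)(W), (0,3)(W) are all W)
(1,3): L (options (0,3)(W), (1,1)(W), (0,2)(W) are all W)
(1,4): L (options (0,4)(W), (1,2)(W), (1,0)(W), (0,3)(W) are all W)
(2,0): L (sole option (1,0)(W) is W)
(2,1): L (options (1,1)(W), (1,0)(W) are all W)
(2,7): L (options (1,7)(W), (2,5)(W), (2,3)(W), (2,2)(W), (1,6)(W) are all W)
(2,8): L (options (1,8)(W), (2,6)(W), (2,4)(W), (2,3)(W), (1,7)(W) are all W)
(3,3): L (options (2,3)(W), (0,3)(W), (3,1)(W), (2,2)(W) are all W)
(3,4): L (options (2,4)(W), (0,4)(W), (3,2)(W), (3,0)(W), (2,3)(W) are all W)
(4,0): L (options (3,0)(W), (1,0)(W) are all W)
(4,1): L (options (3,1)(W), (1,1)(W), (3,0)(W) are all W)
(4,7): L (options (3,7)(W), (1,7)(W), (4,5)(W), (4,3)(W), (4,2)(W), (3,6)(W) are all W)
(4,8): L (options (3,8)(W), (1,8)(W), (4,6)(W), (4,4)(W), (4,3)(W), (3,7)(W) are all W)
(5,3): L (options (4,3)(W), (2,3)(W), (5,1)(W), (4,2)(W) are all W)
(5,4): L (options (4,4)(W), (2,4)(W), (5,2)(W), (5,0)(W), (4,3)(W) are all W)
Every other cell has at least one move into one of the L cells above, so it is W.
L cells per row: a=0: 4, a=1: 2, a=2: 4, a=3: 2, a=4: 4, a=5: 2; total 18.

18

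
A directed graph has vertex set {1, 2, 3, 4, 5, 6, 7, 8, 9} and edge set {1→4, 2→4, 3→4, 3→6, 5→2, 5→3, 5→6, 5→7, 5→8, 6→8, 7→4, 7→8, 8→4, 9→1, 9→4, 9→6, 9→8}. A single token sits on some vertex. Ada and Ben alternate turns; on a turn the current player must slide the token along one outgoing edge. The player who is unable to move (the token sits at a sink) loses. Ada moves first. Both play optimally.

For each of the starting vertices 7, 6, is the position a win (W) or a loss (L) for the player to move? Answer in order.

Build the W/L table. Terminal = L. A non-terminal position is W if it has a move to some L; otherwise it is L.
Every edge goes from a vertex to one that appears earlier in the order 4, 8, 1, 6, 9, 2, 3, 7, 5, so processing vertices in that order labels each vertex after all of its successors.
4: no outgoing edge → L
8: reaches L-position 4 → W
1: reaches L-position 4 → W
6: only reaches 8(W), which is W → L
9: reaches L-position 6 → W
2: reaches L-position 4 → W
3: reaches L-position 6 → W
7: reaches L-position 4 → W
5: reaches L-position 6 → W

7: W, 6: L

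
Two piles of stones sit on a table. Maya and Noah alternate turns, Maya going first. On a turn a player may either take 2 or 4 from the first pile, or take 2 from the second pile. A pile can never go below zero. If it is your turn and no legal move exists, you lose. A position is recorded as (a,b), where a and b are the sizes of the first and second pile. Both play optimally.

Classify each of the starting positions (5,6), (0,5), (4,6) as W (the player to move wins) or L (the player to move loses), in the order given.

(5,6): W, (0,5): L, (4,6): W

Use the standard recursion: the mover loses at a terminal position; elsewhere, the mover wins exactly when some move hands the opponent an L position.
No move ever increases a pile, so every position that can arise here has a ≤ 5 and b ≤ 6; it is enough to label the cells with 0 ≤ a ≤ 5 and 0 ≤ b ≤ 6.
Every move lowers a or b (never raises either), so fill the grid row by row in increasing a, and left to right within a row: each cell's successors are then already labelled.
      b=0  b=1  b=2  b=3  b=4  b=5  b=6
a=0:    L    L    W    W    L    L    W
a=1:    L    L    W    W    L    L    W
a=2:    W    W    L    L    W    W    L
a=3:    W    W    L    L    W    W    L
a=4:    W    W    W    W    W    W    W
a=5:    W    W    W    W    W    W    W
Cells with no legal move (terminal, hence L): (0,0), (0,1), (1,0), (1,1).
The remaining L cells, each justified by listing all of its moves:
(0,4): the only move is to (0,2)(W), a W ⇒ L
(0,5): the only move is to (0,3)(W), a W ⇒ L
(1,4): the only move is to (1,2)(W), a W ⇒ L
(1,5): the only move is to (1,3)(W), a W ⇒ L
(2,2): moves to (0,2)(W), (2,0)(W); every one is W ⇒ L
(2,3): moves to (0,3)(W), (2,1)(W); every one is W ⇒ L
(2,6): moves to (0,6)(W), (2,4)(W); every one is W ⇒ L
(3,2): moves to (1,2)(W), (3,0)(W); every one is W ⇒ L
(3,3): moves to (1,3)(W), (3,1)(W); every one is W ⇒ L
(3,6): moves to (1,6)(W), (3,4)(W); every one is W ⇒ L
Every other cell has at least one move into one of the L cells above, so it is W.
(5,6): the move to (3,6) reaches an L cell, so W
(0,5): one of the L cells justified above, so L
(4,6): the move to (2,6) reaches an L cell, so W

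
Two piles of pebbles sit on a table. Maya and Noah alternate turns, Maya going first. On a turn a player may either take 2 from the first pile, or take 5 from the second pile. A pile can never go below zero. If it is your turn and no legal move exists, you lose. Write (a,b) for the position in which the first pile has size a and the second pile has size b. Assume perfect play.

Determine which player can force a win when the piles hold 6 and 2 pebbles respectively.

Maya wins.

Positions with no move are L. A position that does have a move is losing for the player to move precisely when every available move leads to a winning position for the opponent. Fill in the labels:
No move ever increases a pile, so every position that can arise here has a ≤ 6 and b ≤ 2; it is enough to label the cells with 0 ≤ a ≤ 6 and 0 ≤ b ≤ 2.
Every move lowers a or b (never raises either), so fill the grid row by row in increasing a, and left to right within a row: each cell's successors are then already labelled.
      b=0  b=1  b=2
a=0:    L    L    L
a=1:    L    L    L
a=2:    W    W    W
a=3:    W    W    W
a=4:    L    L    L
a=5:    L    L    L
a=6:    W    W    W
Cells with no legal move (terminal, hence L): (0,0), (0,1), (0,2), (1,0), (1,1), (1,2).
The remaining L cells, each justified by listing all of its moves:
(4,0): the only move is to (2,0)(W), a W ⇒ L
(4,1): the only move is to (2,1)(W), a W ⇒ L
(4,2): the only move is to (2,2)(W), a W ⇒ L
(5,0): the only move is to (3,0)(W), a W ⇒ L
(5,1): the only move is to (3,1)(W), a W ⇒ L
(5,2): the only move is to (3,2)(W), a W ⇒ L
Every other cell has at least one move into one of the L cells above, so it is W.
The starting position (6,2) is W: Maya should move to (4,2), handing over an L position.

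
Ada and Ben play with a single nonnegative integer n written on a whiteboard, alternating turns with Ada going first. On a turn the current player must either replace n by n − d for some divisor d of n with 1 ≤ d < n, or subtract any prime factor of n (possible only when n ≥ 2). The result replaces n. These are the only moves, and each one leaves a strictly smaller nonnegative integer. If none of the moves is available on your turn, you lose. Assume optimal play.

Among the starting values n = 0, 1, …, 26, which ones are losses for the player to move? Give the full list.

Build the W/L table. Terminal = L. A non-terminal position is W if it has a move to some L; otherwise it is L.
n=0: no move → L
n=1: no move → L
n=2: →0(L), so W
n=3: →0(L), so W
n=4: →2(W), 3(W) — all W, so L
n=5: →0(L), so W
n=6: →4(L), so W
n=7: →0(L), so W
n=8: →4(L), so W
n=9: →6(W), 8(W) — all W, so L
n=10: →9(L), so W
n=11: →0(L), so W
n=12: →9(L), so W
n=13: →0(L), so W
n=14: →7(W), 12(W), 13(W) — all W, so L
n=15: →14(L), so W
n=16: →14(L), so W
n=17: →0(L), so W
n=18: →9(L), so W
n=19: →0(L), so W
n=20: →10(W), 15(W), 16(W), 18(W), 19(W) — all W, so L
n=21: →14(L), so W
n=22: →20(L), so W
n=23: →0(L), so W
n=24: →20(L), so W
n=25: →20(L), so W
n=26: →13(W), 24(W), 25(W) — all W, so L
The losing starting values of n are exactly the entries labelled L in this table (7 of them).

0, 1, 4, 9, 14, 20, 26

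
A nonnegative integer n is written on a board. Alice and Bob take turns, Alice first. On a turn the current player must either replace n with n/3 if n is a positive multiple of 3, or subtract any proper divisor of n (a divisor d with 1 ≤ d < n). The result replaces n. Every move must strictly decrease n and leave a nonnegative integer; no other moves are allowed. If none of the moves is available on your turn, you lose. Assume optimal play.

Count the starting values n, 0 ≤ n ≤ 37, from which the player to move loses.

Build the W/L table. Terminal = L. A non-terminal position is W if it has a move to some L; otherwise it is L.
n=0: no move → L
n=1: no move → L
n=2: reaches L-position 1 → W
n=3: reaches L-position 1 → W
n=4: only reaches 2(W), 3(W), all W → L
n=5: reaches L-position 4 → W
n=6: reaches L-position 4 → W
n=7: only reaches 6(W), which is W → L
n=8: reaches L-position 4 → W
n=9: only reaches 3(W), 6(W), 8(W), all W → L
n=10: reaches L-position 9 → W
n=11: only reaches 10(W), which is W → L
n=12: reaches L-position 4 → W
n=13: only reaches 12(W), which is W → L
n=14: reaches L-position 7 → W
n=15: only reaches 5(W), 10(W), 12(W), 14(W), all W → L
n=16: reaches L-position 15 → W
n=17: only reaches 16(W), which is W → L
n=18: reaches L-position 9 → W
n=19: only reaches 18(W), which is W → L
n=20: reaches L-position 15 → W
n=21: reaches L-position 7 → W
n=22: reaches L-position 11 → W
n=23: only reaches 22(W), which is W → L
n=24: reaches L-position 23 → W
n=25: only reaches 20(W), 24(W), all W → L
n=26: reaches L-position 13 → W
n=27: reaches L-position 9 → W
n=28: only reaches 14(W), 21(W), 24(W), 26(W), 27(W), all W → L
n=29: reaches L-position 28 → W
n=30: reaches L-position 15 → W
n=31: only reaches 30(W), which is W → L
n=32: reaches L-position 28 → W
n=33: reaches L-position 11 → W
n=34: reaches L-position 17 → W
n=35: reaches L-position 28 → W
n=36: only reaches 12(W), 18(W), 24(W), 27(W), 30(W), 32(W), 33(W), 34(W), 35(W), all W → L
n=37: reaches L-position 36 → W
L entries with 0 ≤ n ≤ 37: n = 0, 1, 4, 7, 9, 11, 13, 15, 17, 19, 23, 25, 28, 31, 36; that makes 15.

15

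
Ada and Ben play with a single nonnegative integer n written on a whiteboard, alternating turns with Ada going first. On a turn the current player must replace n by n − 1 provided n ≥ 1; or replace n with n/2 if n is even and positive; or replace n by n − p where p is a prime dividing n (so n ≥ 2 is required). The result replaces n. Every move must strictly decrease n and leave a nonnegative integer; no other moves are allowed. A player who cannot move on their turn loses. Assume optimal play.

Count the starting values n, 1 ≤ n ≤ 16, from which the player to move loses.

Build the W/L table. Terminal = L. A non-terminal position is W if it has a move to some L; otherwise it is L.
n=0: no move → L
n=1: reaches L-position 0 → W
n=2: reaches L-position 0 → W
n=3: reaches L-position 0 → W
n=4: only reaches 2(W), 3(W), all W → L
n=5: reaches L-position 0 → W
n=6: reaches L-position 4 → W
n=7: reaches L-position 0 → W
n=8: reaches L-position 4 → W
n=9: only reaches 6(W), 8(W), all W → L
n=10: reaches L-position 9 → W
n=11: reaches L-position 0 → W
n=12: reaches L-position 9 → W
n=13: reaches L-position 0 → W
n=14: only reaches 7(W), 12(W), 13(W), all W → L
n=15: reaches L-position 14 → W
n=16: reaches L-position 14 → W
L entries with 1 ≤ n ≤ 16 (n=0 is outside the asked range and is not counted): n = 4, 9, 14; that makes 3.

3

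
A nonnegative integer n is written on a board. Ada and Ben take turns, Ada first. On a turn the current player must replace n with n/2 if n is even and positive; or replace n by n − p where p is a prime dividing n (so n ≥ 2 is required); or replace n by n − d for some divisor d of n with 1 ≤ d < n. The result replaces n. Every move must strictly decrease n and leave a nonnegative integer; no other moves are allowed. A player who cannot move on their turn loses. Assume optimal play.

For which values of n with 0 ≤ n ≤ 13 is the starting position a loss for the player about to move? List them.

0, 1, 4, 9

Use the standard recursion: the mover loses at a terminal position; elsewhere, the mover wins exactly when some move hands the opponent an L position.
n=0: no move → L
n=1: no move → L
n=2: reaches L-position 0 → W
n=3: reaches L-position 0 → W
n=4: only reaches 2(W), 3(W), all W → L
n=5: reaches L-position 0 → W
n=6: reaches L-position 4 → W
n=7: reaches L-position 0 → W
n=8: reaches L-position 4 → W
n=9: only reaches 6(W), 8(W), all W → L
n=10: reaches L-position 9 → W
n=11: reaches L-position 0 → W
n=12: reaches L-position 9 → W
n=13: reaches L-position 0 → W
The losing starting values of n are exactly the entries labelled L in this table (4 of them).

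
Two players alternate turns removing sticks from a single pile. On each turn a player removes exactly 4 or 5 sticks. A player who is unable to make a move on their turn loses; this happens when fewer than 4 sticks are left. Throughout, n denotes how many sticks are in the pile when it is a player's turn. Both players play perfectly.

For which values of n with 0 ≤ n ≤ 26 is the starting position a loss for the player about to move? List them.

Label each position W (a win for the player to move) or L (a loss). A position with no legal move is L; any other position is W exactly when some move reaches an L, and L when every move reaches a W.
n=0: no move → L
n=1: no move → L
n=2: no move → L
n=3: no move → L
n=4: can move to 0, which is L ⇒ W
n=5: can move to 1, which is L ⇒ W
n=6: can move to 2, which is L ⇒ W
n=7: can move to 3, which is L ⇒ W
n=8: can move to 3, which is L ⇒ W
n=9: moves to 5(W), 4(W); every one is W ⇒ L
n=10: moves to 6(W), 5(W); every one is W ⇒ L
n=11: moves to 7(W), 6(W); every one is W ⇒ L
n=12: moves to 8(W), 7(W); every one is W ⇒ L
n=13: can move to 9, which is L ⇒ W
n=14: can move to 10, which is L ⇒ W
n=15: can move to 11, which is L ⇒ W
n=16: can move to 12, which is L ⇒ W
n=17: can move to 12, which is L ⇒ W
n=18: moves to 14(W), 13(W); every one is W ⇒ L
n=19: moves to 15(W), 14(W); every one is W ⇒ L
n=20: moves to 16(W), 15(W); every one is W ⇒ L
n=21: moves to 17(W), 16(W); every one is W ⇒ L
n=22: can move to 18, which is L ⇒ W
n=23: can move to 19, which is L ⇒ W
n=24: can move to 20, which is L ⇒ W
n=25: can move to 21, which is L ⇒ W
n=26: can move to 21, which is L ⇒ W
The losing starting values of n are exactly the entries labelled L in this table (12 of them).

0, 1, 2, 3, 9, 10, 11, 12, 18, 19, 20, 21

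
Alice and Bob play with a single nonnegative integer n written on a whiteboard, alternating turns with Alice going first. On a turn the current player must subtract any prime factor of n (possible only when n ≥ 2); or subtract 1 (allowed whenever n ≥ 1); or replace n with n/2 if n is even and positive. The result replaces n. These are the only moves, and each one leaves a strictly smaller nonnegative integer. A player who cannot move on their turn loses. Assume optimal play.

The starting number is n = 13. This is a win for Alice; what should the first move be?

Move to 0.

Label each position W (a win for the player to move) or L (a loss). A position with no legal move is L; any other position is W exactly when some move reaches an L, and L when every move reaches a W.
n=0: no move → L
n=1: W (go to 0, an L position)
n=2: W (go to 0, an L position)
n=3: W (go to 0, an L position)
n=4: L (options 2(W), 3(W) are all W)
n=5: W (go to 0, an L position)
n=6: W (go to 4, an L position)
n=7: W (go to 0, an L position)
n=8: W (go to 4, an L position)
n=9: L (options 6(W), 8(W) are all W)
n=10: W (go to 9, an L position)
n=11: W (go to 0, an L position)
n=12: W (go to 9, an L position)
n=13: W (go to 0, an L position)
From 13, the L positions reachable in one move are: 0.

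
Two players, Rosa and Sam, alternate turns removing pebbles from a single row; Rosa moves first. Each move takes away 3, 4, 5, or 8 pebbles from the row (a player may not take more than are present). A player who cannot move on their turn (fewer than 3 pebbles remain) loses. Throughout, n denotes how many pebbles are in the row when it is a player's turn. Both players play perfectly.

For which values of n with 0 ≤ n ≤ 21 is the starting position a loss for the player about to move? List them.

0, 1, 2, 11, 12, 13

Compute win/loss labels from the base case upward. A position with no move is L. Any other position is W if it can reach an L in one move, else L.
n=0: no move → L
n=1: no move → L
n=2: no move → L
n=3: →0(L), so W
n=4: →1(L), so W
n=5: →2(L), so W
n=6: →2(L), so W
n=7: →2(L), so W
n=8: →0(L), so W
n=9: →1(L), so W
n=10: →2(L), so W
n=11: →8(W), 7(W), 6(W), 3(W) — all W, so L
n=12: →9(W), 8(W), 7(W), 4(W) — all W, so L
n=13: →10(W), 9(W), 8(W), 5(W) — all W, so L
n=14: →11(L), so W
n=15: →12(L), so W
n=16: →13(L), so W
n=17: →13(L), so W
n=18: →13(L), so W
n=19: →11(L), so W
n=20: →12(L), so W
n=21: →13(L), so W
The losing starting values of n are exactly the entries labelled L in this table (6 of them).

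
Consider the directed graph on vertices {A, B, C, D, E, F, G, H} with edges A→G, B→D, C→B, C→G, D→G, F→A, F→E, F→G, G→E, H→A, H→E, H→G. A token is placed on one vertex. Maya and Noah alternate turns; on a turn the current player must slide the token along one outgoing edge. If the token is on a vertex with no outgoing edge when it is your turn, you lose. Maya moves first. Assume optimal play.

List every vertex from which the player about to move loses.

Classify positions by backward induction: terminal positions (no move available) are L. From any other position, the mover wins iff some move reaches an L.
Every edge goes from a vertex to one that appears earlier in the order E, G, A, H, D, B, F, C, so processing vertices in that order labels each vertex after all of its successors.
E: no outgoing edge → L
G: →E(L), so W
A: →G(W) only, which is W, so L
H: →A(L), so W
D: →G(W) only, which is W, so L
B: →D(L), so W
F: →A(L), so W
C: →B(W), G(W) — all W, so L
The losing starting vertices are exactly the entries labelled L in this table (4 of them).

A, C, D, E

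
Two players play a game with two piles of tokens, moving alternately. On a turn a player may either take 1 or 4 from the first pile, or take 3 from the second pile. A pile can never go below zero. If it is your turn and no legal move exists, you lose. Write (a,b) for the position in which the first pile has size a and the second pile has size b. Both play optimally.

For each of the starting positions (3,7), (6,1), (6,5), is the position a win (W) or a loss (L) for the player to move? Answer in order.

(3,7): W, (6,1): W, (6,5): L

Label each position W (a win for the player to move) or L (a loss). A position with no legal move is L; any other position is W exactly when some move reaches an L, and L when every move reaches a W.
No move ever increases a pile, so every position that can arise here has a ≤ 6 and b ≤ 7; it is enough to label the cells with 0 ≤ a ≤ 6 and 0 ≤ b ≤ 7.
Every move lowers a or b (never raises either), so fill the grid row by row in increasing a, and left to right within a row: each cell's successors are then already labelled.
      b=0  b=1  b=2  b=3  b=4  b=5  b=6  b=7
a=0:    L    L    L    W    W    W    L    L
a=1:    W    W    W    L    L    L    W    W
a=2:    L    L    L    W    W    W    L    L
a=3:    W    W    W    L    L    L    W    W
a=4:    W    W    W    W    W    W    W    W
a=5:    L    L    L    W    W    W    L    L
a=6:    W    W    W    L    L    L    W    W
Cells with no legal move (terminal, hence L): (0,0), (0,1), (0,2).
The remaining L cells, each justified by listing all of its moves:
(0,6): the only move is to (0,3)(W), a W ⇒ L
(0,7): the only move is to (0,4)(W), a W ⇒ L
(1,3): moves to (0,3)(W), (1,0)(W); every one is W ⇒ L
(1,4): moves to (0,4)(W), (1,1)(W); every one is W ⇒ L
(1,5): moves to (0,5)(W), (1,2)(W); every one is W ⇒ L
(2,0): the only move is to (1,0)(W), a W ⇒ L
(2,1): the only move is to (1,1)(W), a W ⇒ L
(2,2): the only move is to (1,2)(W), a W ⇒ L
(2,6): moves to (1,6)(W), (2,3)(W); every one is W ⇒ L
(2,7): moves to (1,7)(W), (2,4)(W); every one is W ⇒ L
(3,3): moves to (2,3)(W), (3,0)(W); every one is W ⇒ L
(3,4): moves to (2,4)(W), (3,1)(W); every one is W ⇒ L
(3,5): moves to (2,5)(W), (3,2)(W); every one is W ⇒ L
(5,0): moves to (4,0)(W), (1,0)(W); every one is W ⇒ L
(5,1): moves to (4,1)(W), (1,1)(W); every one is W ⇒ L
(5,2): moves to (4,2)(W), (1,2)(W); every one is W ⇒ L
(5,6): moves to (4,6)(W), (1,6)(W), (5,3)(W); every one is W ⇒ L
(5,7): moves to (4,7)(W), (1,7)(W), (5,4)(W); every one is W ⇒ L
(6,3): moves to (5,3)(W), (2,3)(W), (6,0)(W); every one is W ⇒ L
(6,4): moves to (5,4)(W), (2,4)(W), (6,1)(W); every one is W ⇒ L
(6,5): moves to (5,5)(W), (2,5)(W), (6,2)(W); every one is W ⇒ L
Every other cell has at least one move into one of the L cells above, so it is W.
(3,7): the move to (2,7) reaches an L cell, so W
(6,1): the move to (5,1) reaches an L cell, so W
(6,5): one of the L cells justified above, so L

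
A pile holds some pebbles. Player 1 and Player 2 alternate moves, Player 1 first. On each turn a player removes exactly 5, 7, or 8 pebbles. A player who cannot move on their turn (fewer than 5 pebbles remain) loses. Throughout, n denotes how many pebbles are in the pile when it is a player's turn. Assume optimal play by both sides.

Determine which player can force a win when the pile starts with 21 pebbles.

Player 1 wins.

Use the standard recursion: the mover loses at a terminal position; elsewhere, the mover wins exactly when some move hands the opponent an L position.
n=0: no move → L
n=1: no move → L
n=2: no move → L
n=3: no move → L
n=4: no move → L
n=5: reaches L-position 0 → W
n=6: reaches L-position 1 → W
n=7: reaches L-position 2 → W
n=8: reaches L-position 3 → W
n=9: reaches L-position 4 → W
n=10: reaches L-position 3 → W
n=11: reaches L-position 4 → W
n=12: reaches L-position 4 → W
n=13: only reaches 8(W), 6(W), 5(W), all W → L
n=14: only reaches 9(W), 7(W), 6(W), all W → L
n=15: only reaches 10(W), 8(W), 7(W), all W → L
n=16: only reaches 11(W), 9(W), 8(W), all W → L
n=17: only reaches 12(W), 10(W), 9(W), all W → L
n=18: reaches L-position 13 → W
n=19: reaches L-position 14 → W
n=20: reaches L-position 15 → W
n=21: reaches L-position 16 → W
From 21 Player 1 can remove 5, leaving 16, reaching an L position.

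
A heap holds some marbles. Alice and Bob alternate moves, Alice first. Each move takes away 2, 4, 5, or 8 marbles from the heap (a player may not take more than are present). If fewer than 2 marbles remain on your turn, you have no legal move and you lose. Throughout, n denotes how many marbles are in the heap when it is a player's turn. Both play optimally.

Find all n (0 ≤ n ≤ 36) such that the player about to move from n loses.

Work bottom-up. With no move the player to move loses. Otherwise the position is W if at least one move leads to an L position for the opponent, and L if every move leads to a W.
n=0: no move → L
n=1: no move → L
n=2: W (go to 0, an L position)
n=3: W (go to 1, an L position)
n=4: W (go to 0, an L position)
n=5: W (go to 1, an L position)
n=6: W (go to 1, an L position)
n=7: L (options 5(W), 3(W), 2(W) are all W)
n=8: W (go to 0, an L position)
n=9: W (go to 7, an L position)
n=10: L (options 8(W), 6(W), 5(W), 2(W) are all W)
n=11: W (go to 7, an L position)
n=12: W (go to 10, an L position)
n=13: L (options 11(W), 9(W), 8(W), 5(W) are all W)
n=14: W (go to 10, an L position)
n=15: W (go to 13, an L position)
n=16: L (options 14(W), 12(W), 11(W), 8(W) are all W)
n=17: W (go to 13, an L position)
n=18: W (go to 16, an L position)
n=19: L (options 17(W), 15(W), 14(W), 11(W) are all W)
n=20: W (go to 16, an L position)
n=21: W (go to 19, an L position)
n=22: L (options 20(W), 18(W), 17(W), 14(W) are all W)
n=23: W (go to 19, an L position)
n=24: W (go to 22, an L position)
n=25: L (options 23(W), 21(W), 20(W), 17(W) are all W)
n=26: W (go to 22, an L position)
n=27: W (go to 25, an L position)
n=28: L (options 26(W), 24(W), 23(W), 20(W) are all W)
n=29: W (go to 25, an L position)
n=30: W (go to 28, an L position)
n=31: L (options 29(W), 27(W), 26(W), 23(W) are all W)
n=32: W (go to 28, an L position)
n=33: W (go to 31, an L position)
n=34: L (options 32(W), 30(W), 29(W), 26(W) are all W)
n=35: W (go to 31, an L position)
n=36: W (go to 34, an L position)
Reading off the rows marked L gives the requested list; there are 12 such values of n.

0, 1, 7, 10, 13, 16, 19, 22, 25, 28, 31, 34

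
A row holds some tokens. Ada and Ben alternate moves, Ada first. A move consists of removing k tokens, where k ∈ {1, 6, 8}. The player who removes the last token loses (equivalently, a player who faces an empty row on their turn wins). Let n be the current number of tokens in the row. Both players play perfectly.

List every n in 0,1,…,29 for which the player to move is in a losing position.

Classify positions by backward induction: terminal positions (no move available) are W. From any other position, the mover wins iff some move reaches an L.
n=0: no move; the opponent has just taken the last token and therefore loses → W
n=1: the only move is to 0(W), a W ⇒ L
n=2: can move to 1, which is L ⇒ W
n=3: the only move is to 2(W), a W ⇒ L
n=4: can move to 3, which is L ⇒ W
n=5: the only move is to 4(W), a W ⇒ L
n=6: can move to 5, which is L ⇒ W
n=7: can move to 1, which is L ⇒ W
n=8: moves to 7(W), 2(W), 0(W); every one is W ⇒ L
n=9: can move to 8, which is L ⇒ W
n=10: moves to 9(W), 4(W), 2(W); every one is W ⇒ L
n=11: can move to 10, which is L ⇒ W
n=12: moves to 11(W), 6(W), 4(W); every one is W ⇒ L
n=13: can move to 12, which is L ⇒ W
n=14: can move to 8, which is L ⇒ W
n=15: moves to 14(W), 9(W), 7(W); every one is W ⇒ L
n=16: can move to 15, which is L ⇒ W
n=17: moves to 16(W), 11(W), 9(W); every one is W ⇒ L
n=18: can move to 17, which is L ⇒ W
n=19: moves to 18(W), 13(W), 11(W); every one is W ⇒ L
n=20: can move to 19, which is L ⇒ W
n=21: can move to 15, which is L ⇒ W
n=22: moves to 21(W), 16(W), 14(W); every one is W ⇒ L
n=23: can move to 22, which is L ⇒ W
n=24: moves to 23(W), 18(W), 16(W); every one is W ⇒ L
n=25: can move to 24, which is L ⇒ W
n=26: moves to 25(W), 20(W), 18(W); every one is W ⇒ L
n=27: can move to 26, which is L ⇒ W
n=28: can move to 22, which is L ⇒ W
n=29: moves to 28(W), 23(W), 21(W); every one is W ⇒ L
The losing starting values of n are exactly the entries labelled L in this table (13 of them).

1, 3, 5, 8, 10, 12, 15, 17, 19, 22, 24, 26, 29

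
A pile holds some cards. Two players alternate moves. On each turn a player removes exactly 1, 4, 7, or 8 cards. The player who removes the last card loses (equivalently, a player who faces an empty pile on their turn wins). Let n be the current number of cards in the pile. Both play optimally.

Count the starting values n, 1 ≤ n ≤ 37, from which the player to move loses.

Classify positions by backward induction: terminal positions (no move available) are W. From any other position, the mover wins iff some move reaches an L.
n=0: no move; the opponent has just taken the last card and therefore loses → W
n=1: L (sole option 0(W) is W)
n=2: W (go to 1, an L position)
n=3: L (sole option 2(W) is W)
n=4: W (go to 3, an L position)
n=5: W (go to 1, an L position)
n=6: L (options 5(W), 2(W) are all W)
n=7: W (go to 6, an L position)
n=8: W (go to 1, an L position)
n=9: W (go to 1, an L position)
n=10: W (go to 6, an L position)
n=11: W (go to 3, an L position)
n=12: L (options 11(W), 8(W), 5(W), 4(W) are all W)
n=13: W (go to 12, an L position)
n=14: W (go to 6, an L position)
n=15: L (options 14(W), 11(W), 8(W), 7(W) are all W)
n=16: W (go to 15, an L position)
n=17: L (options 16(W), 13(W), 10(W), 9(W) are all W)
n=18: W (go to 17, an L position)
n=19: W (go to 15, an L position)
n=20: W (go to 12, an L position)
n=21: W (go to 17, an L position)
n=22: W (go to 15, an L position)
n=23: W (go to 15, an L position)
n=24: W (go to 17, an L position)
n=25: W (go to 17, an L position)
n=26: L (options 25(W), 22(W), 19(W), 18(W) are all W)
n=27: W (go to 26, an L position)
n=28: L (options 27(W), 24(W), 21(W), 20(W) are all W)
n=29: W (go to 28, an L position)
n=30: W (go to 26, an L position)
n=31: L (options 30(W), 27(W), 24(W), 23(W) are all W)
n=32: W (go to 31, an L position)
n=33: W (go to 26, an L position)
n=34: W (go to 26, an L position)
n=35: W (go to 31, an L position)
n=36: W (go to 28, an L position)
n=37: L (options 36(W), 33(W), 30(W), 29(W) are all W)
L entries with 1 ≤ n ≤ 37 (the range starts at n=1): n = 1, 3, 6, 12, 15, 17, 26, 28, 31, 37; that makes 10.

10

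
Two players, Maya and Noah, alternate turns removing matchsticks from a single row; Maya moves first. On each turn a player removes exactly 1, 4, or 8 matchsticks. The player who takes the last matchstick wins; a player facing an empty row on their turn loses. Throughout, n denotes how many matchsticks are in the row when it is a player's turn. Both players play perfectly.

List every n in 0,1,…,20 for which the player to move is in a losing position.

Positions with no move are L. A position that does have a move is losing for the player to move precisely when every available move leads to a winning position for the opponent. Fill in the labels:
n=0: no move → L
n=1: →0(L), so W
n=2: →1(W) only, which is W, so L
n=3: →2(L), so W
n=4: →0(L), so W
n=5: →4(W), 1(W) — all W, so L
n=6: →5(L), so W
n=7: →6(W), 3(W) — all W, so L
n=8: →7(L), so W
n=9: →5(L), so W
n=10: →2(L), so W
n=11: →7(L), so W
n=12: →11(W), 8(W), 4(W) — all W, so L
n=13: →12(L), so W
n=14: →13(W), 10(W), 6(W) — all W, so L
n=15: →14(L), so W
n=16: →12(L), so W
n=17: →16(W), 13(W), 9(W) — all W, so L
n=18: →17(L), so W
n=19: →18(W), 15(W), 11(W) — all W, so L
n=20: →19(L), so W
Reading off the rows marked L gives the requested list; there are 8 such values of n.

0, 2, 5, 7, 12, 14, 17, 19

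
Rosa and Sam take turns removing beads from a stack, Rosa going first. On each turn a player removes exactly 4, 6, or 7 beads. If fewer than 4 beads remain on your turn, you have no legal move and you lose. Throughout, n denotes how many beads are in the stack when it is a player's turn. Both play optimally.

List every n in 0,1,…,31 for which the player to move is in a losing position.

Use the standard recursion: the mover loses at a terminal position; elsewhere, the mover wins exactly when some move hands the opponent an L position.
n=0: no move → L
n=1: no move → L
n=2: no move → L
n=3: no move → L
n=4: →0(L), so W
n=5: →1(L), so W
n=6: →2(L), so W
n=7: →3(L), so W
n=8: →2(L), so W
n=9: →3(L), so W
n=10: →3(L), so W
n=11: →7(W), 5(W), 4(W) — all W, so L
n=12: →8(W), 6(W), 5(W) — all W, so L
n=13: →9(W), 7(W), 6(W) — all W, so L
n=14: →10(W), 8(W), 7(W) — all W, so L
n=15: →11(L), so W
n=16: →12(L), so W
n=17: →13(L), so W
n=18: →14(L), so W
n=19: →13(L), so W
n=20: →14(L), so W
n=21: →14(L), so W
n=22: →18(W), 16(W), 15(W) — all W, so L
n=23: →19(W), 17(W), 16(W) — all W, so L
n=24: →20(W), 18(W), 17(W) — all W, so L
n=25: →21(W), 19(W), 18(W) — all W, so L
n=26: →22(L), so W
n=27: →23(L), so W
n=28: →24(L), so W
n=29: →25(L), so W
n=30: →24(L), so W
n=31: →25(L), so W
The losing starting values of n are exactly the entries labelled L in this table (12 of them).

0, 1, 2, 3, 11, 12, 13, 14, 22, 23, 24, 25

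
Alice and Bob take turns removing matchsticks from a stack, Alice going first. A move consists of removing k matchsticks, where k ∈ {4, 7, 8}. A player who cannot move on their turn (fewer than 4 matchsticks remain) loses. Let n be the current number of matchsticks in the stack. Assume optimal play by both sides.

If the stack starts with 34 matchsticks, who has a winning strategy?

Build the W/L table. Terminal = L. A non-terminal position is W if it has a move to some L; otherwise it is L.
n=0: no move → L
n=1: no move → L
n=2: no move → L
n=3: no move → L
n=4: reaches L-position 0 → W
n=5: reaches L-position 1 → W
n=6: reaches L-position 2 → W
n=7: reaches L-position 3 → W
n=8: reaches L-position 1 → W
n=9: reaches L-position 2 → W
n=10: reaches L-position 3 → W
n=11: reaches L-position 3 → W
n=12: only reaches 8(W), 5(W), 4(W), all W → L
n=13: only reaches 9(W), 6(W), 5(W), all W → L
n=14: only reaches 10(W), 7(W), 6(W), all W → L
n=15: only reaches 11(W), 8(W), 7(W), all W → L
n=16: reaches L-position 12 → W
n=17: reaches L-position 13 → W
n=18: reaches L-position 14 → W
n=19: reaches L-position 15 → W
n=20: reaches L-position 13 → W
n=21: reaches L-position 14 → W
n=22: reaches L-position 15 → W
n=23: reaches L-position 15 → W
n=24: only reaches 20(W), 17(W), 16(W), all W → L
n=25: only reaches 21(W), 18(W), 17(W), all W → L
n=26: only reaches 22(W), 19(W), 18(W), all W → L
n=27: only reaches 23(W), 20(W), 19(W), all W → L
n=28: reaches L-position 24 → W
n=29: reaches L-position 25 → W
n=30: reaches L-position 26 → W
n=31: reaches L-position 27 → W
n=32: reaches L-position 25 → W
n=33: reaches L-position 26 → W
n=34: reaches L-position 27 → W
The starting position 34 is W: Alice should remove 7, leaving 27, handing over an L position.

Alice wins.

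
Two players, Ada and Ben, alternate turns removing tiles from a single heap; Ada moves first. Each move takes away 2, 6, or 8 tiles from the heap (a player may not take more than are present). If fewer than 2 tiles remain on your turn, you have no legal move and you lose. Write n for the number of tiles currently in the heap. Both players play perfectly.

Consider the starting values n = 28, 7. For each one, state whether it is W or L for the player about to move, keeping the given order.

Build the W/L table. Terminal = L. A non-terminal position is W if it has a move to some L; otherwise it is L.
n=0: no move → L
n=1: no move → L
n=2: →0(L), so W
n=3: →1(L), so W
n=4: →2(W) only, which is W, so L
n=5: →3(W) only, which is W, so L
n=6: →4(L), so W
n=7: →5(L), so W
n=8: →0(L), so W
n=9: →1(L), so W
n=10: →4(L), so W
n=11: →5(L), so W
n=12: →4(L), so W
n=13: →5(L), so W
n=14: →12(W), 8(W), 6(W) — all W, so L
n=15: →13(W), 9(W), 7(W) — all W, so L
n=16: →14(L), so W
n=17: →15(L), so W
n=18: →16(W), 12(W), 10(W) — all W, so L
n=19: →17(W), 13(W), 11(W) — all W, so L
n=20: →18(L), so W
n=21: →19(L), so W
n=22: →14(L), so W
n=23: →15(L), so W
n=24: →18(L), so W
n=25: →19(L), so W
n=26: →18(L), so W
n=27: →19(L), so W
n=28: →26(W), 22(W), 20(W) — all W, so L

28: L, 7: W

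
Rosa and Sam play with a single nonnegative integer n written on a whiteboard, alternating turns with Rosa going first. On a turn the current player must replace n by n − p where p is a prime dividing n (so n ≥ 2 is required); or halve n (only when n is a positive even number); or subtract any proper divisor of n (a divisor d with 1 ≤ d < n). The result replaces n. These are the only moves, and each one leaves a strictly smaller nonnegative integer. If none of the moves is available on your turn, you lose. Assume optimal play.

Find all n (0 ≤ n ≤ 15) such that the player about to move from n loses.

Compute win/loss labels from the base case upward. A position with no move is L. Any other position is W if it can reach an L in one move, else L.
n=0: no move → L
n=1: no move → L
n=2: reaches L-position 0 → W
n=3: reaches L-position 0 → W
n=4: only reaches 2(W), 3(W), all W → L
n=5: reaches L-position 0 → W
n=6: reaches L-position 4 → W
n=7: reaches L-position 0 → W
n=8: reaches L-position 4 → W
n=9: only reaches 6(W), 8(W), all W → L
n=10: reaches L-position 9 → W
n=11: reaches L-position 0 → W
n=12: reaches L-position 9 → W
n=13: reaches L-position 0 → W
n=14: only reaches 7(W), 12(W), 13(W), all W → L
n=15: reaches L-position 14 → W
Reading off the rows marked L gives the requested list; there are 5 such values of n.

0, 1, 4, 9, 14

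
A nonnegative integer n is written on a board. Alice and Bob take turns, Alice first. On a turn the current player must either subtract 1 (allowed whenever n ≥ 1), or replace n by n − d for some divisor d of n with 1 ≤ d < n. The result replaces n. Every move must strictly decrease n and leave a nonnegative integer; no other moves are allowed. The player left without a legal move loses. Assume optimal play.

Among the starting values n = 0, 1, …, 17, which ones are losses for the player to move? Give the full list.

Use the standard recursion: the mover loses at a terminal position; elsewhere, the mover wins exactly when some move hands the opponent an L position.
n=0: no move → L
n=1: W (go to 0, an L position)
n=2: L (sole option 1(W) is W)
n=3: W (go to 2, an L position)
n=4: W (go to 2, an L position)
n=5: L (sole option 4(W) is W)
n=6: W (go to 5, an L position)
n=7: L (sole option 6(W) is W)
n=8: W (go to 7, an L position)
n=9: L (options 6(W), 8(W) are all W)
n=10: W (go to 5, an L position)
n=11: L (sole option 10(W) is W)
n=12: W (go to 9, an L position)
n=13: L (sole option 12(W) is W)
n=14: W (go to 7, an L position)
n=15: L (options 10(W), 12(W), 14(W) are all W)
n=16: W (go to 15, an L position)
n=17: L (sole option 16(W) is W)
The losing starting values of n are exactly the entries labelled L in this table (9 of them).

0, 2, 5, 7, 9, 11, 13, 15, 17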